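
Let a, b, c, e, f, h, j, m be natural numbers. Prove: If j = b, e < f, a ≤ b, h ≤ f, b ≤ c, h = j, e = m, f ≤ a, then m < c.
Since f ≤ a and a ≤ b, f ≤ b. h = j and h ≤ f, therefore j ≤ f. j = b, so b ≤ f. Because f ≤ b, f = b. e = m and e < f, so m < f. Since f = b, m < b. Since b ≤ c, m < c.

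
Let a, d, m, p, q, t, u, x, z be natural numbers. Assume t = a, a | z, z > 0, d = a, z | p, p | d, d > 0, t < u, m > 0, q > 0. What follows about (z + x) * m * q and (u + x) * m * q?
(z + x) * m * q < (u + x) * m * q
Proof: a | z and z > 0, therefore a ≤ z. z | p and p | d, thus z | d. d > 0, so z ≤ d. From d = a, z ≤ a. a ≤ z, so a = z. Since t = a, t = z. Since t < u, z < u. Then z + x < u + x. Because m > 0, (z + x) * m < (u + x) * m. q > 0, so (z + x) * m * q < (u + x) * m * q.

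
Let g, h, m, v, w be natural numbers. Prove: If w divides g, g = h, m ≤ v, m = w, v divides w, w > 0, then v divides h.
m = w and m ≤ v, thus w ≤ v. From v divides w and w > 0, v ≤ w. w ≤ v, so w = v. Since w divides g, v divides g. Since g = h, v divides h.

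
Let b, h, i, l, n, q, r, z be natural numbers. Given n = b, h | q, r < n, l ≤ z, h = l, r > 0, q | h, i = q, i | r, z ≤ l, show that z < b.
q | h and h | q, therefore q = h. From h = l, q = l. l ≤ z and z ≤ l, therefore l = z. Since q = l, q = z. i | r and r > 0, thus i ≤ r. From i = q, q ≤ r. Since n = b and r < n, r < b. q ≤ r, so q < b. q = z, so z < b.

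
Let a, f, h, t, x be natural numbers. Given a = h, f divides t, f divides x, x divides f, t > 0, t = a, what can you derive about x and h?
x ≤ h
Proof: From t = a and a = h, t = h. f divides x and x divides f, so f = x. f divides t and t > 0, so f ≤ t. f = x, so x ≤ t. t = h, so x ≤ h.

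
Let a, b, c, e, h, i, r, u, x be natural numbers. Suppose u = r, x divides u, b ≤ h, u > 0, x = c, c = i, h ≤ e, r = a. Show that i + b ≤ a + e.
u = r and r = a, hence u = a. Because x = c and c = i, x = i. x divides u and u > 0, therefore x ≤ u. Since x = i, i ≤ u. Since u = a, i ≤ a. Because b ≤ h and h ≤ e, b ≤ e. i ≤ a, so i + b ≤ a + e.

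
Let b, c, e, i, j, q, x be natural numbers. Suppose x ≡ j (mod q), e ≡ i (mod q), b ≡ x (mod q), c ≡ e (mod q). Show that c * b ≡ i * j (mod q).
c ≡ e (mod q) and e ≡ i (mod q), thus c ≡ i (mod q). b ≡ x (mod q) and x ≡ j (mod q), therefore b ≡ j (mod q). Since c ≡ i (mod q), c * b ≡ i * j (mod q).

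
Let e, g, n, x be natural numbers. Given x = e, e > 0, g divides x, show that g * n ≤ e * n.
x = e and g divides x, hence g divides e. e > 0, so g ≤ e. By multiplying by a non-negative, g * n ≤ e * n.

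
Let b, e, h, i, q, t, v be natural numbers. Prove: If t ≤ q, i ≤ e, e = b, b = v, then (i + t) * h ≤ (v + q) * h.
e = b and i ≤ e, therefore i ≤ b. b = v, so i ≤ v. t ≤ q, so i + t ≤ v + q. Then (i + t) * h ≤ (v + q) * h.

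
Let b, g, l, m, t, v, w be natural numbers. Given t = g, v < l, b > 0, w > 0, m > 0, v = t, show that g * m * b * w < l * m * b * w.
From v = t and v < l, t < l. Since t = g, g < l. Since m > 0, by multiplying by a positive, g * m < l * m. From b > 0, by multiplying by a positive, g * m * b < l * m * b. Combined with w > 0, by multiplying by a positive, g * m * b * w < l * m * b * w.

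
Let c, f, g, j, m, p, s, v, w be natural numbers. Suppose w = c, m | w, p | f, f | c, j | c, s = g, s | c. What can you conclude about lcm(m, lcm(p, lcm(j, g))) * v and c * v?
lcm(m, lcm(p, lcm(j, g))) * v | c * v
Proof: w = c and m | w, therefore m | c. Since p | f and f | c, p | c. Because s = g and s | c, g | c. Since j | c, lcm(j, g) | c. Since p | c, lcm(p, lcm(j, g)) | c. m | c, so lcm(m, lcm(p, lcm(j, g))) | c. Then lcm(m, lcm(p, lcm(j, g))) * v | c * v.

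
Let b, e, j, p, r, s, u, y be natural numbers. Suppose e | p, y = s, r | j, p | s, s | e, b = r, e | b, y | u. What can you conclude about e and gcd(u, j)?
e | gcd(u, j)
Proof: e | p and p | s, therefore e | s. s | e, so s = e. From y = s and y | u, s | u. Since s = e, e | u. b = r and e | b, so e | r. r | j, so e | j. e | u, so e | gcd(u, j).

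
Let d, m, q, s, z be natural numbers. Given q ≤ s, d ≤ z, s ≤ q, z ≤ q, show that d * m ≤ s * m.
q ≤ s and s ≤ q, hence q = s. z ≤ q, so z ≤ s. d ≤ z, so d ≤ s. Then d * m ≤ s * m.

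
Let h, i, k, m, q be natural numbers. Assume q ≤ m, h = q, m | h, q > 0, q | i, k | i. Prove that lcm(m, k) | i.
From h = q and m | h, m | q. q > 0, so m ≤ q. Since q ≤ m, q = m. Since q | i, m | i. From k | i, lcm(m, k) | i.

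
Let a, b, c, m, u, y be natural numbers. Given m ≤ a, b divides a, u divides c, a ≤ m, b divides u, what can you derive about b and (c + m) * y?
b divides (c + m) * y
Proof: Because b divides u and u divides c, b divides c. Since a ≤ m and m ≤ a, a = m. Since b divides a, b divides m. b divides c, so b divides c + m. Then b divides (c + m) * y.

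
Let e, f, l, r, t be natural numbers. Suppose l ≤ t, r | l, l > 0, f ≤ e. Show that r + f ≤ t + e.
Because r | l and l > 0, r ≤ l. Since l ≤ t, r ≤ t. Because f ≤ e, r + f ≤ t + e.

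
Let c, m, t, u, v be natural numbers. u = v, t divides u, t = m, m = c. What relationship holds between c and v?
c divides v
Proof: From t = m and m = c, t = c. Since u = v and t divides u, t divides v. Since t = c, c divides v.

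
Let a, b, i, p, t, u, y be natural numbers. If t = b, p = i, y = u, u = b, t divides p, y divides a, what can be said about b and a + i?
b divides a + i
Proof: y = u and y divides a, thus u divides a. u = b, so b divides a. t = b and t divides p, hence b divides p. Since p = i, b divides i. b divides a, so b divides a + i.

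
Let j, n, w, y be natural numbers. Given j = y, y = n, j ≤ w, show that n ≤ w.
j = y and y = n, therefore j = n. j ≤ w, so n ≤ w.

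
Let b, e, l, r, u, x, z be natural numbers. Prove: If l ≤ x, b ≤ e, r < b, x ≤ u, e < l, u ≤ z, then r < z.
Because e < l and l ≤ x, e < x. Since x ≤ u and u ≤ z, x ≤ z. Since e < x, e < z. b ≤ e, so b < z. Since r < b, r < z.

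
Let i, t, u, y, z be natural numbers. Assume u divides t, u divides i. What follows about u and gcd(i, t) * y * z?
u divides gcd(i, t) * y * z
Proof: u divides i and u divides t, so u divides gcd(i, t). Then u divides gcd(i, t) * y. Then u divides gcd(i, t) * y * z.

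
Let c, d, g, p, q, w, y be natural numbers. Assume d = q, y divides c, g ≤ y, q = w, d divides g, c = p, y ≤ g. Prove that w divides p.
g ≤ y and y ≤ g, therefore g = y. d divides g, so d divides y. d = q, so q divides y. c = p and y divides c, therefore y divides p. q divides y, so q divides p. Since q = w, w divides p.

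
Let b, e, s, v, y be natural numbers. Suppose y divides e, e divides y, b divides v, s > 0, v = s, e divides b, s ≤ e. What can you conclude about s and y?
s = y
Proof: From v = s and b divides v, b divides s. e divides b, so e divides s. s > 0, so e ≤ s. s ≤ e, so s = e. Because e divides y and y divides e, e = y. s = e, so s = y.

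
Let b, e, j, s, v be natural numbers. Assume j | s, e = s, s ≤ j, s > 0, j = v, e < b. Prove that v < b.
From j | s and s > 0, j ≤ s. s ≤ j, so s = j. Since e = s, e = j. j = v, so e = v. Since e < b, v < b.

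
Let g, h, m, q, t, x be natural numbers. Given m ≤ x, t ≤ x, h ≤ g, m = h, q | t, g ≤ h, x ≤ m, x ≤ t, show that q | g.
h ≤ g and g ≤ h, therefore h = g. Since t ≤ x and x ≤ t, t = x. Because x ≤ m and m ≤ x, x = m. t = x, so t = m. Since m = h, t = h. Since q | t, q | h. h = g, so q | g.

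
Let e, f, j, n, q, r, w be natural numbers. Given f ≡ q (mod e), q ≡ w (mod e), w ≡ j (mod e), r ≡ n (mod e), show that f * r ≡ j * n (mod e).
f ≡ q (mod e) and q ≡ w (mod e), so f ≡ w (mod e). w ≡ j (mod e), so f ≡ j (mod e). Since r ≡ n (mod e), by multiplying congruences, f * r ≡ j * n (mod e).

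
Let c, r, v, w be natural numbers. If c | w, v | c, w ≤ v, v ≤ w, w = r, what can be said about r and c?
r = c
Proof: v ≤ w and w ≤ v, thus v = w. Because v | c, w | c. c | w, so c = w. Because w = r, c = r. Then r = c.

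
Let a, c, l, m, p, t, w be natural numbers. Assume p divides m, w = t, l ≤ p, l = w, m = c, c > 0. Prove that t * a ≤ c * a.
l = w and w = t, hence l = t. Because l ≤ p, t ≤ p. m = c and p divides m, thus p divides c. c > 0, so p ≤ c. Since t ≤ p, t ≤ c. By multiplying by a non-negative, t * a ≤ c * a.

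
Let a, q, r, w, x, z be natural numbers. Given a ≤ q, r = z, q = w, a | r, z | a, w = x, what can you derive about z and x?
z ≤ x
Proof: q = w and w = x, thus q = x. r = z and a | r, hence a | z. Since z | a, a = z. a ≤ q, so z ≤ q. Because q = x, z ≤ x.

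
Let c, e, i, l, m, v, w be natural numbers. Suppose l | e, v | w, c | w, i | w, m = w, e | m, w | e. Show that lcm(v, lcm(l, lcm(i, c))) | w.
m = w and e | m, therefore e | w. w | e, so e = w. Since l | e, l | w. From i | w and c | w, lcm(i, c) | w. l | w, so lcm(l, lcm(i, c)) | w. Since v | w, lcm(v, lcm(l, lcm(i, c))) | w.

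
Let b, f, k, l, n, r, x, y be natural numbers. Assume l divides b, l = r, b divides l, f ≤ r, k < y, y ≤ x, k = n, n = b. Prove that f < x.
Since b divides l and l divides b, b = l. l = r, so b = r. From k = n and n = b, k = b. k < y, so b < y. Since y ≤ x, b < x. b = r, so r < x. Because f ≤ r, f < x.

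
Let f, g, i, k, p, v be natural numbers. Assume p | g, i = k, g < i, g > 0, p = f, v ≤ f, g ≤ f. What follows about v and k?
v < k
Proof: p | g and g > 0, so p ≤ g. p = f, so f ≤ g. g ≤ f, so g = f. i = k and g < i, thus g < k. Since g = f, f < k. v ≤ f, so v < k.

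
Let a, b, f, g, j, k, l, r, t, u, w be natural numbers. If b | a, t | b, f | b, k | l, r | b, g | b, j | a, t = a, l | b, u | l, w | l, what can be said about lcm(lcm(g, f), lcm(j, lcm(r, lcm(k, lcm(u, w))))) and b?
lcm(lcm(g, f), lcm(j, lcm(r, lcm(k, lcm(u, w))))) | b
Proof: g | b and f | b, hence lcm(g, f) | b. t = a and t | b, therefore a | b. From b | a, a = b. j | a, so j | b. u | l and w | l, thus lcm(u, w) | l. Because k | l, lcm(k, lcm(u, w)) | l. Since l | b, lcm(k, lcm(u, w)) | b. r | b, so lcm(r, lcm(k, lcm(u, w))) | b. j | b, so lcm(j, lcm(r, lcm(k, lcm(u, w)))) | b. From lcm(g, f) | b, lcm(lcm(g, f), lcm(j, lcm(r, lcm(k, lcm(u, w))))) | b.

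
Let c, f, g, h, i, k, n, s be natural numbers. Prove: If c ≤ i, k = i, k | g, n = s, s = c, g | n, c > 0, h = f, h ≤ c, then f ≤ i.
Because k = i and k | g, i | g. Because n = s and s = c, n = c. Since g | n, g | c. i | g, so i | c. Because c > 0, i ≤ c. c ≤ i, so c = i. Because h = f and h ≤ c, f ≤ c. Since c = i, f ≤ i.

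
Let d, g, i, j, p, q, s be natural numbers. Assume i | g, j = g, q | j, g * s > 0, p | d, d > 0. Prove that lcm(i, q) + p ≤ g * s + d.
j = g and q | j, hence q | g. Because i | g, lcm(i, q) | g. Then lcm(i, q) | g * s. g * s > 0, so lcm(i, q) ≤ g * s. p | d and d > 0, therefore p ≤ d. Since lcm(i, q) ≤ g * s, lcm(i, q) + p ≤ g * s + d.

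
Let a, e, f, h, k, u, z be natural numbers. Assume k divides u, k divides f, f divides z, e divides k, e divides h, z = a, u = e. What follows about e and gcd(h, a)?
e divides gcd(h, a)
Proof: u = e and k divides u, therefore k divides e. e divides k, so k = e. z = a and f divides z, so f divides a. k divides f, so k divides a. Since k = e, e divides a. Because e divides h, e divides gcd(h, a).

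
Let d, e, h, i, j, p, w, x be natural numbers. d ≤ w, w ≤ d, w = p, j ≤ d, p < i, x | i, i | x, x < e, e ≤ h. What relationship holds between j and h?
j < h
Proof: d ≤ w and w ≤ d, so d = w. Since w = p, d = p. j ≤ d, so j ≤ p. p < i, so j < i. From x | i and i | x, x = i. Because x < e and e ≤ h, x < h. Since x = i, i < h. Since j < i, j < h.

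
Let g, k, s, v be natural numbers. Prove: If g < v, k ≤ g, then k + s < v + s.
k ≤ g and g < v, therefore k < v. Then k + s < v + s.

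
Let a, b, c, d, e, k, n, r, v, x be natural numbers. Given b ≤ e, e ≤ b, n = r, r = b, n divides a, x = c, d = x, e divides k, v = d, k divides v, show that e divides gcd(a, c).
b ≤ e and e ≤ b, thus b = e. From n = r and r = b, n = b. Since n divides a, b divides a. Since b = e, e divides a. From v = d and k divides v, k divides d. e divides k, so e divides d. Since d = x, e divides x. x = c, so e divides c. Since e divides a, e divides gcd(a, c).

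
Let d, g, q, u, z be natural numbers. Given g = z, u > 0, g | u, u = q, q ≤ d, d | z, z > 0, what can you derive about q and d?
q = d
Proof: From d | z and z > 0, d ≤ z. From g = z and g | u, z | u. Since u > 0, z ≤ u. Since d ≤ z, d ≤ u. Since u = q, d ≤ q. Since q ≤ d, q = d.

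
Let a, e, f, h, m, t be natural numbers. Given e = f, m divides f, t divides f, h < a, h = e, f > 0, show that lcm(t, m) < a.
From t divides f and m divides f, lcm(t, m) divides f. From f > 0, lcm(t, m) ≤ f. h = e and e = f, hence h = f. From h < a, f < a. Since lcm(t, m) ≤ f, lcm(t, m) < a.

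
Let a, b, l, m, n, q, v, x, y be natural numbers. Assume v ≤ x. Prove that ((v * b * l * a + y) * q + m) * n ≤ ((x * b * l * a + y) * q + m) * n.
v ≤ x, hence v * b ≤ x * b. Then v * b * l ≤ x * b * l. Then v * b * l * a ≤ x * b * l * a. Then v * b * l * a + y ≤ x * b * l * a + y. Then (v * b * l * a + y) * q ≤ (x * b * l * a + y) * q. Then (v * b * l * a + y) * q + m ≤ (x * b * l * a + y) * q + m. Then ((v * b * l * a + y) * q + m) * n ≤ ((x * b * l * a + y) * q + m) * n.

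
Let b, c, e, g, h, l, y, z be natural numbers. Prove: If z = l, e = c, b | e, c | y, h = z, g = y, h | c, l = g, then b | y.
From z = l and l = g, z = g. Because g = y, z = y. h = z and h | c, thus z | c. z = y, so y | c. c | y, so c = y. e = c and b | e, so b | c. c = y, so b | y.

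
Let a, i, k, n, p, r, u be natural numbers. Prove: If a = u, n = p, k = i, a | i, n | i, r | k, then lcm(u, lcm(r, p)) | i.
a = u and a | i, thus u | i. Since k = i and r | k, r | i. n = p and n | i, thus p | i. From r | i, lcm(r, p) | i. Since u | i, lcm(u, lcm(r, p)) | i.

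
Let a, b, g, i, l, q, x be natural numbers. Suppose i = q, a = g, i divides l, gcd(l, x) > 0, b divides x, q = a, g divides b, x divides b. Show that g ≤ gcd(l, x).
i = q and q = a, hence i = a. i divides l, so a divides l. a = g, so g divides l. b divides x and x divides b, hence b = x. Because g divides b, g divides x. g divides l, so g divides gcd(l, x). gcd(l, x) > 0, so g ≤ gcd(l, x).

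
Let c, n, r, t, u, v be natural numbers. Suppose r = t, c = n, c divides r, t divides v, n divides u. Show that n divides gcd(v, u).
Since c = n and c divides r, n divides r. Since r = t, n divides t. t divides v, so n divides v. Since n divides u, n divides gcd(v, u).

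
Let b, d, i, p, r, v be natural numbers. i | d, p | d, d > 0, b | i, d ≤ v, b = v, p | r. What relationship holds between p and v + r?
p | v + r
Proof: From b = v and b | i, v | i. i | d, so v | d. Because d > 0, v ≤ d. From d ≤ v, d = v. Since p | d, p | v. Since p | r, p | v + r.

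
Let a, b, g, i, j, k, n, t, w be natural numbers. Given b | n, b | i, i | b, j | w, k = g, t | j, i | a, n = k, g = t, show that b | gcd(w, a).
Because k = g and g = t, k = t. n = k and b | n, hence b | k. Because k = t, b | t. Since t | j, b | j. Since j | w, b | w. i | b and b | i, therefore i = b. Since i | a, b | a. b | w, so b | gcd(w, a).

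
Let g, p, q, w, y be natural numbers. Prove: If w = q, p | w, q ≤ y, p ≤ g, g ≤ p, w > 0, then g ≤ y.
p ≤ g and g ≤ p, therefore p = g. p | w and w > 0, so p ≤ w. w = q, so p ≤ q. p = g, so g ≤ q. q ≤ y, so g ≤ y.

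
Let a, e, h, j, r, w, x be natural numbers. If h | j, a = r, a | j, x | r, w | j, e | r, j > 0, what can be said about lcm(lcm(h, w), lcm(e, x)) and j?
lcm(lcm(h, w), lcm(e, x)) ≤ j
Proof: Because h | j and w | j, lcm(h, w) | j. e | r and x | r, hence lcm(e, x) | r. a = r and a | j, therefore r | j. lcm(e, x) | r, so lcm(e, x) | j. Since lcm(h, w) | j, lcm(lcm(h, w), lcm(e, x)) | j. Since j > 0, lcm(lcm(h, w), lcm(e, x)) ≤ j.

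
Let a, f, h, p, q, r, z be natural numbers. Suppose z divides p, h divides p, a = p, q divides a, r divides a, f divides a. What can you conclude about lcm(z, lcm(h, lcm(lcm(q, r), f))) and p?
lcm(z, lcm(h, lcm(lcm(q, r), f))) divides p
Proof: q divides a and r divides a, thus lcm(q, r) divides a. Since f divides a, lcm(lcm(q, r), f) divides a. From a = p, lcm(lcm(q, r), f) divides p. Because h divides p, lcm(h, lcm(lcm(q, r), f)) divides p. z divides p, so lcm(z, lcm(h, lcm(lcm(q, r), f))) divides p.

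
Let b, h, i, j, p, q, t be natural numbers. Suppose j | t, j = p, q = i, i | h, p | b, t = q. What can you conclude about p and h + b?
p | h + b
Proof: Because t = q and q = i, t = i. j | t, so j | i. From j = p, p | i. Because i | h, p | h. Because p | b, p | h + b.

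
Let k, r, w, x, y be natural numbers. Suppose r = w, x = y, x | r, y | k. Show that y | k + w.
From x = y and x | r, y | r. Since r = w, y | w. y | k, so y | k + w.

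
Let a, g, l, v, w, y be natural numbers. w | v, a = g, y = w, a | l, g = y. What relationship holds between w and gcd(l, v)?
w | gcd(l, v)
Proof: a = g and g = y, therefore a = y. Because y = w, a = w. Since a | l, w | l. Since w | v, w | gcd(l, v).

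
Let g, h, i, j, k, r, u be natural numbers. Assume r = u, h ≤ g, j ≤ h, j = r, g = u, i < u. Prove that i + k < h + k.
j = r and j ≤ h, so r ≤ h. r = u, so u ≤ h. g = u and h ≤ g, therefore h ≤ u. Because u ≤ h, u = h. i < u, so i < h. Then i + k < h + k.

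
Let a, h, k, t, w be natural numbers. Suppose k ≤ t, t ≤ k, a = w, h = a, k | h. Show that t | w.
k ≤ t and t ≤ k, hence k = t. h = a and k | h, thus k | a. Since a = w, k | w. From k = t, t | w.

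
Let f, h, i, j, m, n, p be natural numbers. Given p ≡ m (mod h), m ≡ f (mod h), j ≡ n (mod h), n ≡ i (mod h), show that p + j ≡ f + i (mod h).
p ≡ m (mod h) and m ≡ f (mod h), so p ≡ f (mod h). Since j ≡ n (mod h) and n ≡ i (mod h), j ≡ i (mod h). Because p ≡ f (mod h), by adding congruences, p + j ≡ f + i (mod h).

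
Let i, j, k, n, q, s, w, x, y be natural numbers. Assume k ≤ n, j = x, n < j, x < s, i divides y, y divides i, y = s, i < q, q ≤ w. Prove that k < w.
j = x and n < j, thus n < x. i divides y and y divides i, so i = y. Since y = s, i = s. i < q, so s < q. Since x < s, x < q. q ≤ w, so x < w. Because n < x, n < w. From k ≤ n, k < w.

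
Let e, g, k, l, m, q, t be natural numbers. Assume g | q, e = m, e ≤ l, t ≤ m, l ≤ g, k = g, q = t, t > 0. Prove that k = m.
Since q = t and g | q, g | t. t > 0, so g ≤ t. Since t ≤ m, g ≤ m. e ≤ l and l ≤ g, therefore e ≤ g. Since e = m, m ≤ g. Because g ≤ m, g = m. Since k = g, k = m.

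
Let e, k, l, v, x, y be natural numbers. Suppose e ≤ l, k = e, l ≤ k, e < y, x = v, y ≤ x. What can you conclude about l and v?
l < v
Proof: k = e and l ≤ k, therefore l ≤ e. e ≤ l, so e = l. e < y and y ≤ x, therefore e < x. Since e = l, l < x. x = v, so l < v.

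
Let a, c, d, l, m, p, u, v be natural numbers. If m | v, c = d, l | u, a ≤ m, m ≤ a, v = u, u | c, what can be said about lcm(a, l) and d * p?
lcm(a, l) | d * p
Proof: m ≤ a and a ≤ m, hence m = a. m | v, so a | v. Since v = u, a | u. Since l | u, lcm(a, l) | u. c = d and u | c, thus u | d. Since lcm(a, l) | u, lcm(a, l) | d. Then lcm(a, l) | d * p.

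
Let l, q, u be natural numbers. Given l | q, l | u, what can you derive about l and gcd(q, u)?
l | gcd(q, u)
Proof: l | q and l | u. Because common divisors divide the gcd, l | gcd(q, u).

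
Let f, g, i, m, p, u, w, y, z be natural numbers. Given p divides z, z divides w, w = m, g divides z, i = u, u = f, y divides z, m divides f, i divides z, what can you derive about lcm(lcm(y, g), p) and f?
lcm(lcm(y, g), p) divides f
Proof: From w = m and z divides w, z divides m. Since m divides f, z divides f. Since i = u and u = f, i = f. Since i divides z, f divides z. Since z divides f, z = f. Because y divides z and g divides z, lcm(y, g) divides z. p divides z, so lcm(lcm(y, g), p) divides z. Since z = f, lcm(lcm(y, g), p) divides f.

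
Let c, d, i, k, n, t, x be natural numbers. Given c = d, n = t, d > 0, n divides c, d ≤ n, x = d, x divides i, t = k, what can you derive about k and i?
k divides i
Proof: n = t and t = k, therefore n = k. c = d and n divides c, thus n divides d. d > 0, so n ≤ d. From d ≤ n, d = n. x = d, so x = n. Because x divides i, n divides i. Since n = k, k divides i.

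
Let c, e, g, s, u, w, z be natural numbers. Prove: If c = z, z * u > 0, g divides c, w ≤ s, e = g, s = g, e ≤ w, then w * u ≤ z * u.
e = g and e ≤ w, hence g ≤ w. s = g and w ≤ s, hence w ≤ g. g ≤ w, so g = w. c = z and g divides c, hence g divides z. Since g = w, w divides z. Then w * u divides z * u. From z * u > 0, w * u ≤ z * u.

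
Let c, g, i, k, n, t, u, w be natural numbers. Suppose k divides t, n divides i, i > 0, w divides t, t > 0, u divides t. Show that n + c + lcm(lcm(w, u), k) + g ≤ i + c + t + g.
Since n divides i and i > 0, n ≤ i. Then n + c ≤ i + c. Because w divides t and u divides t, lcm(w, u) divides t. From k divides t, lcm(lcm(w, u), k) divides t. t > 0, so lcm(lcm(w, u), k) ≤ t. Since n + c ≤ i + c, n + c + lcm(lcm(w, u), k) ≤ i + c + t. Then n + c + lcm(lcm(w, u), k) + g ≤ i + c + t + g.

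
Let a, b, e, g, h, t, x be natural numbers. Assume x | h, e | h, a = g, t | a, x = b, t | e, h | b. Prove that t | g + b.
Because a = g and t | a, t | g. Since x = b and x | h, b | h. Since h | b, h = b. t | e and e | h, hence t | h. Since h = b, t | b. From t | g, t | g + b.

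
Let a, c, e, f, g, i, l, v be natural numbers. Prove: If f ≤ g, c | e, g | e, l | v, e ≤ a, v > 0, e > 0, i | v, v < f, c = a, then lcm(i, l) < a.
From i | v and l | v, lcm(i, l) | v. Because v > 0, lcm(i, l) ≤ v. Since c = a and c | e, a | e. e > 0, so a ≤ e. e ≤ a, so e = a. g | e and e > 0, therefore g ≤ e. Since f ≤ g, f ≤ e. Since v < f, v < e. Since e = a, v < a. lcm(i, l) ≤ v, so lcm(i, l) < a.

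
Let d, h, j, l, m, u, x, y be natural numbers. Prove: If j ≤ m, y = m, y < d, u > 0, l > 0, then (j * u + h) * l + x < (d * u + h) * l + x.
Since y = m and y < d, m < d. Since j ≤ m, j < d. u > 0, so j * u < d * u. Then j * u + h < d * u + h. Since l > 0, (j * u + h) * l < (d * u + h) * l. Then (j * u + h) * l + x < (d * u + h) * l + x.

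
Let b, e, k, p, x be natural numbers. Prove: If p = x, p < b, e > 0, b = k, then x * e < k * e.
p = x and p < b, therefore x < b. From b = k, x < k. Since e > 0, by multiplying by a positive, x * e < k * e.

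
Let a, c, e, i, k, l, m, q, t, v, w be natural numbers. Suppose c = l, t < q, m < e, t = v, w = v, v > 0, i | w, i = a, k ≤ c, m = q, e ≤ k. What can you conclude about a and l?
a < l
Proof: From w = v and i | w, i | v. v > 0, so i ≤ v. Since i = a, a ≤ v. Since m = q and m < e, q < e. t < q, so t < e. e ≤ k, so t < k. k ≤ c, so t < c. Since t = v, v < c. a ≤ v, so a < c. c = l, so a < l.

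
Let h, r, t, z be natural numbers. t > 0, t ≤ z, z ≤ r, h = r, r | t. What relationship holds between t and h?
t = h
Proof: r | t and t > 0, therefore r ≤ t. t ≤ z and z ≤ r, hence t ≤ r. r ≤ t, so r = t. Since h = r, h = t. Then t = h.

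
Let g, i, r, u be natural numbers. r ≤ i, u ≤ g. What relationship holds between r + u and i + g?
r + u ≤ i + g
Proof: r ≤ i and u ≤ g. By adding inequalities, r + u ≤ i + g.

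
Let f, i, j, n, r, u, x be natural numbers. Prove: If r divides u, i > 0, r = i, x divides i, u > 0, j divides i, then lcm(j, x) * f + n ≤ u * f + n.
j divides i and x divides i, thus lcm(j, x) divides i. Since i > 0, lcm(j, x) ≤ i. From r divides u and u > 0, r ≤ u. Since r = i, i ≤ u. Since lcm(j, x) ≤ i, lcm(j, x) ≤ u. By multiplying by a non-negative, lcm(j, x) * f ≤ u * f. Then lcm(j, x) * f + n ≤ u * f + n.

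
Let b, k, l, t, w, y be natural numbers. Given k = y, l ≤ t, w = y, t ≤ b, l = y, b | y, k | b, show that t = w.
From l = y and l ≤ t, y ≤ t. From k = y and k | b, y | b. Since b | y, b = y. t ≤ b, so t ≤ y. y ≤ t, so y = t. Since w = y, w = t. Then t = w.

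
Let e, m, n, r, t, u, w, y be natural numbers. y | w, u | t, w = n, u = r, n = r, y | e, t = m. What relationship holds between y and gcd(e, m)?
y | gcd(e, m)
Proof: w = n and y | w, therefore y | n. n = r, so y | r. t = m and u | t, therefore u | m. Since u = r, r | m. y | r, so y | m. y | e, so y | gcd(e, m).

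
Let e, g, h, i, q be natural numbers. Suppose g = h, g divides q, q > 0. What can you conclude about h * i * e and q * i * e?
h * i * e ≤ q * i * e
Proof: Because g divides q and q > 0, g ≤ q. Since g = h, h ≤ q. By multiplying by a non-negative, h * i ≤ q * i. By multiplying by a non-negative, h * i * e ≤ q * i * e.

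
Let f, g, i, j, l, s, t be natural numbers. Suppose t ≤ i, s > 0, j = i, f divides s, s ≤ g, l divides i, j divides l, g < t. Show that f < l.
Because j = i and j divides l, i divides l. Since l divides i, i = l. f divides s and s > 0, therefore f ≤ s. Since s ≤ g and g < t, s < t. Since f ≤ s, f < t. Because t ≤ i, f < i. Since i = l, f < l.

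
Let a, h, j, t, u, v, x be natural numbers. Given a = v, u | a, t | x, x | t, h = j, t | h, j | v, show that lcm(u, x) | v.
a = v and u | a, therefore u | v. From t | x and x | t, t = x. Since h = j and t | h, t | j. t = x, so x | j. Since j | v, x | v. u | v, so lcm(u, x) | v.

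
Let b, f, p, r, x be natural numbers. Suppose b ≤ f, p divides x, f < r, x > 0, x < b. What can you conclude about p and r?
p < r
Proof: p divides x and x > 0, so p ≤ x. x < b, so p < b. b ≤ f and f < r, hence b < r. Because p < b, p < r.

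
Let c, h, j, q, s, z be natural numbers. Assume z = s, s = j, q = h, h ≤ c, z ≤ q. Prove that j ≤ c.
From z = s and s = j, z = j. Because q = h and z ≤ q, z ≤ h. Since h ≤ c, z ≤ c. z = j, so j ≤ c.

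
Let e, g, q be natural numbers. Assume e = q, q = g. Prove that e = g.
e = q and q = g. By transitivity, e = g.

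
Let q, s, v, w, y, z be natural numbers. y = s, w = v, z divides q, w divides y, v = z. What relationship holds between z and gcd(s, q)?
z divides gcd(s, q)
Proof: w = v and w divides y, thus v divides y. y = s, so v divides s. From v = z, z divides s. Since z divides q, z divides gcd(s, q).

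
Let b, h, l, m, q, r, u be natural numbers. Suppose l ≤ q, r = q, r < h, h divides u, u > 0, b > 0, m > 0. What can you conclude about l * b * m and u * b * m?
l * b * m < u * b * m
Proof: r = q and r < h, thus q < h. h divides u and u > 0, so h ≤ u. Since q < h, q < u. Since l ≤ q, l < u. Since b > 0, by multiplying by a positive, l * b < u * b. From m > 0, by multiplying by a positive, l * b * m < u * b * m.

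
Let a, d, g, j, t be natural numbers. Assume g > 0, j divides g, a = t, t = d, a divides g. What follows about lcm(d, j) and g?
lcm(d, j) ≤ g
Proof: Since a = t and t = d, a = d. a divides g, so d divides g. From j divides g, lcm(d, j) divides g. From g > 0, lcm(d, j) ≤ g.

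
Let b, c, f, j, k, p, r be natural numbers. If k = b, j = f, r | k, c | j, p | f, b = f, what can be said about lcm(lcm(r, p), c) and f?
lcm(lcm(r, p), c) | f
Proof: k = b and b = f, therefore k = f. Since r | k, r | f. p | f, so lcm(r, p) | f. Since j = f and c | j, c | f. From lcm(r, p) | f, lcm(lcm(r, p), c) | f.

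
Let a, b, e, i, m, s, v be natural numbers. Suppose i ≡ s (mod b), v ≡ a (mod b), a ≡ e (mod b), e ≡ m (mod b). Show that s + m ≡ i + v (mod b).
Because v ≡ a (mod b) and a ≡ e (mod b), v ≡ e (mod b). Since e ≡ m (mod b), v ≡ m (mod b). Combining with i ≡ s (mod b), by adding congruences, i + v ≡ s + m (mod b). Then s + m ≡ i + v (mod b).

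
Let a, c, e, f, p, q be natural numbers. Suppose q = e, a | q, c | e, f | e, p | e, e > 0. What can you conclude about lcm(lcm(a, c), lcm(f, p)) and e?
lcm(lcm(a, c), lcm(f, p)) ≤ e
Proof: q = e and a | q, so a | e. Since c | e, lcm(a, c) | e. Because f | e and p | e, lcm(f, p) | e. From lcm(a, c) | e, lcm(lcm(a, c), lcm(f, p)) | e. e > 0, so lcm(lcm(a, c), lcm(f, p)) ≤ e.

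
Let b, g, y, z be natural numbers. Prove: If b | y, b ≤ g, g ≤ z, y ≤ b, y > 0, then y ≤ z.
b | y and y > 0, thus b ≤ y. Since y ≤ b, b = y. b ≤ g, so y ≤ g. g ≤ z, so y ≤ z.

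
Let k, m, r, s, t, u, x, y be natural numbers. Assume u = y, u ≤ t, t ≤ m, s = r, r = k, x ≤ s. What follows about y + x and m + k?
y + x ≤ m + k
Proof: From u = y and u ≤ t, y ≤ t. From t ≤ m, y ≤ m. From s = r and r = k, s = k. Since x ≤ s, x ≤ k. Since y ≤ m, y + x ≤ m + k.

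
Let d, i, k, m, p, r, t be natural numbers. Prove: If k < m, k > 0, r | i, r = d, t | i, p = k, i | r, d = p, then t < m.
Because i | r and r | i, i = r. Since r = d, i = d. d = p and p = k, thus d = k. Since i = d, i = k. Since t | i, t | k. k > 0, so t ≤ k. k < m, so t < m.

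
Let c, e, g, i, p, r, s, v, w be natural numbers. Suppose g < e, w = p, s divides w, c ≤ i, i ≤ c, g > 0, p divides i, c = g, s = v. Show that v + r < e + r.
i ≤ c and c ≤ i, thus i = c. w = p and s divides w, so s divides p. Because p divides i, s divides i. s = v, so v divides i. From i = c, v divides c. c = g, so v divides g. Since g > 0, v ≤ g. g < e, so v < e. Then v + r < e + r.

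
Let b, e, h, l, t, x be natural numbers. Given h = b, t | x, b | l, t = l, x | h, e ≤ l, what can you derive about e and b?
e ≤ b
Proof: t | x and x | h, thus t | h. t = l, so l | h. h = b, so l | b. Since b | l, l = b. e ≤ l, so e ≤ b.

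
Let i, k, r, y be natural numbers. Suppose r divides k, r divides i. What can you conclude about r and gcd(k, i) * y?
r divides gcd(k, i) * y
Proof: r divides k and r divides i, hence r divides gcd(k, i). Then r divides gcd(k, i) * y.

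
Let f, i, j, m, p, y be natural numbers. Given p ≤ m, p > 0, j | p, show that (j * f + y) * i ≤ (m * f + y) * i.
Because j | p and p > 0, j ≤ p. Since p ≤ m, j ≤ m. Then j * f ≤ m * f. Then j * f + y ≤ m * f + y. Then (j * f + y) * i ≤ (m * f + y) * i.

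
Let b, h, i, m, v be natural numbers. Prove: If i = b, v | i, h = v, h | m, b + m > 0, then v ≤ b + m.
i = b and v | i, thus v | b. h = v and h | m, therefore v | m. Since v | b, v | b + m. b + m > 0, so v ≤ b + m.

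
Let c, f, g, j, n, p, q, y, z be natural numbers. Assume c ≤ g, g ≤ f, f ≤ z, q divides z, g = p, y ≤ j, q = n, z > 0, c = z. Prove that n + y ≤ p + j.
c = z and c ≤ g, thus z ≤ g. g ≤ f and f ≤ z, so g ≤ z. z ≤ g, so z = g. Since g = p, z = p. Because q divides z and z > 0, q ≤ z. Since q = n, n ≤ z. Since z = p, n ≤ p. From y ≤ j, n + y ≤ p + j.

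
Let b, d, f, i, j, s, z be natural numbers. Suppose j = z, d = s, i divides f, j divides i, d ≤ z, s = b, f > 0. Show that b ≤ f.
d = s and s = b, so d = b. Because j = z and j divides i, z divides i. i divides f, so z divides f. Because f > 0, z ≤ f. d ≤ z, so d ≤ f. Since d = b, b ≤ f.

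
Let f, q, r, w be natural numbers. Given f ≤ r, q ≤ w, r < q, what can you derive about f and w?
f < w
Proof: f ≤ r and r < q, so f < q. From q ≤ w, f < w.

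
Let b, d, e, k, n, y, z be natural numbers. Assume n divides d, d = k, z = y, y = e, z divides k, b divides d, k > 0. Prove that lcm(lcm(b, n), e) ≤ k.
b divides d and n divides d, thus lcm(b, n) divides d. d = k, so lcm(b, n) divides k. z = y and y = e, therefore z = e. z divides k, so e divides k. Since lcm(b, n) divides k, lcm(lcm(b, n), e) divides k. From k > 0, lcm(lcm(b, n), e) ≤ k.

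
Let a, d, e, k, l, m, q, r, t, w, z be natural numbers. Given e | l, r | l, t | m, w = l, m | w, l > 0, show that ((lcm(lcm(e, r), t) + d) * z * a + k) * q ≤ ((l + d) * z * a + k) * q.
e | l and r | l, thus lcm(e, r) | l. w = l and m | w, hence m | l. Since t | m, t | l. lcm(e, r) | l, so lcm(lcm(e, r), t) | l. Since l > 0, lcm(lcm(e, r), t) ≤ l. Then lcm(lcm(e, r), t) + d ≤ l + d. Then (lcm(lcm(e, r), t) + d) * z ≤ (l + d) * z. Then (lcm(lcm(e, r), t) + d) * z * a ≤ (l + d) * z * a. Then (lcm(lcm(e, r), t) + d) * z * a + k ≤ (l + d) * z * a + k. Then ((lcm(lcm(e, r), t) + d) * z * a + k) * q ≤ ((l + d) * z * a + k) * q.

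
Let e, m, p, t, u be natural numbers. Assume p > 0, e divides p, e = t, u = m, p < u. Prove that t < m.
Since e divides p and p > 0, e ≤ p. Since e = t, t ≤ p. Since p < u, t < u. Since u = m, t < m.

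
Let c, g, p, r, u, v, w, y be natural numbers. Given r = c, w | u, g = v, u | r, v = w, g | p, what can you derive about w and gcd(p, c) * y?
w | gcd(p, c) * y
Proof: From g = v and g | p, v | p. v = w, so w | p. r = c and u | r, thus u | c. Because w | u, w | c. w | p, so w | gcd(p, c). Then w | gcd(p, c) * y.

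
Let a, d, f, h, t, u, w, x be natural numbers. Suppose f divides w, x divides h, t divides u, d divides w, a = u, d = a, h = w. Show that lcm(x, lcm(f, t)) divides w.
h = w and x divides h, thus x divides w. d = a and d divides w, hence a divides w. From a = u, u divides w. From t divides u, t divides w. f divides w, so lcm(f, t) divides w. x divides w, so lcm(x, lcm(f, t)) divides w.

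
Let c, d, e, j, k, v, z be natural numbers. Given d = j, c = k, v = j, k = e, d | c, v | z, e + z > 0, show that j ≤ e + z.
c = k and d | c, hence d | k. Since k = e, d | e. Since d = j, j | e. Since v = j and v | z, j | z. j | e, so j | e + z. e + z > 0, so j ≤ e + z.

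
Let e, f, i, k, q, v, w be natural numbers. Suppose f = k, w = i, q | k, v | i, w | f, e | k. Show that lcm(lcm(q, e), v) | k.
From q | k and e | k, lcm(q, e) | k. w = i and w | f, therefore i | f. Since v | i, v | f. f = k, so v | k. lcm(q, e) | k, so lcm(lcm(q, e), v) | k.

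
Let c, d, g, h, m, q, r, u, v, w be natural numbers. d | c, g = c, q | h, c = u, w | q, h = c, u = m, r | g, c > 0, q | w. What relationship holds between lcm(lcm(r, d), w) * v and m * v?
lcm(lcm(r, d), w) * v ≤ m * v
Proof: c = u and u = m, hence c = m. g = c and r | g, so r | c. d | c, so lcm(r, d) | c. Because q | w and w | q, q = w. Because h = c and q | h, q | c. q = w, so w | c. Because lcm(r, d) | c, lcm(lcm(r, d), w) | c. Because c > 0, lcm(lcm(r, d), w) ≤ c. c = m, so lcm(lcm(r, d), w) ≤ m. Then lcm(lcm(r, d), w) * v ≤ m * v.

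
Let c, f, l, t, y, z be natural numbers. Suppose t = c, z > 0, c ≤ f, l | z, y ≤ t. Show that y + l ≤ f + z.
Since t = c and y ≤ t, y ≤ c. c ≤ f, so y ≤ f. From l | z and z > 0, l ≤ z. From y ≤ f, y + l ≤ f + z.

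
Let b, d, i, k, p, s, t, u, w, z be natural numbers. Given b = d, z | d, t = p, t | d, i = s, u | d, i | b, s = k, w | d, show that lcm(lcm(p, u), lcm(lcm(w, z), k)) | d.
t = p and t | d, therefore p | d. Since u | d, lcm(p, u) | d. w | d and z | d, so lcm(w, z) | d. Because i = s and s = k, i = k. Since b = d and i | b, i | d. i = k, so k | d. Since lcm(w, z) | d, lcm(lcm(w, z), k) | d. lcm(p, u) | d, so lcm(lcm(p, u), lcm(lcm(w, z), k)) | d.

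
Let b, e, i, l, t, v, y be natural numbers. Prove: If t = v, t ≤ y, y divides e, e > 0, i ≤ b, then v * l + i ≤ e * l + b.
t = v and t ≤ y, so v ≤ y. y divides e and e > 0, so y ≤ e. v ≤ y, so v ≤ e. By multiplying by a non-negative, v * l ≤ e * l. Since i ≤ b, v * l + i ≤ e * l + b.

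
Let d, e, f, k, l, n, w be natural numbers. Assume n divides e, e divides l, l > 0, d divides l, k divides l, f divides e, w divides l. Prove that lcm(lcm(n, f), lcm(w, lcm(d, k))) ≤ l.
From n divides e and f divides e, lcm(n, f) divides e. Because e divides l, lcm(n, f) divides l. d divides l and k divides l, hence lcm(d, k) divides l. Since w divides l, lcm(w, lcm(d, k)) divides l. Since lcm(n, f) divides l, lcm(lcm(n, f), lcm(w, lcm(d, k))) divides l. l > 0, so lcm(lcm(n, f), lcm(w, lcm(d, k))) ≤ l.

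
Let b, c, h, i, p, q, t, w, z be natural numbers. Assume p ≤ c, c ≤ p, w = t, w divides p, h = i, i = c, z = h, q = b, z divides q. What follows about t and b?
t divides b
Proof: From p ≤ c and c ≤ p, p = c. w = t and w divides p, hence t divides p. p = c, so t divides c. h = i and i = c, hence h = c. Because q = b and z divides q, z divides b. Since z = h, h divides b. Since h = c, c divides b. Because t divides c, t divides b.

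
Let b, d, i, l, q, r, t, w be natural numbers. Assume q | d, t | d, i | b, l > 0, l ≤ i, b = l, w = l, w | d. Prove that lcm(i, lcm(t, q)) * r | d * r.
b = l and i | b, thus i | l. l > 0, so i ≤ l. Since l ≤ i, l = i. From w = l and w | d, l | d. l = i, so i | d. From t | d and q | d, lcm(t, q) | d. i | d, so lcm(i, lcm(t, q)) | d. Then lcm(i, lcm(t, q)) * r | d * r.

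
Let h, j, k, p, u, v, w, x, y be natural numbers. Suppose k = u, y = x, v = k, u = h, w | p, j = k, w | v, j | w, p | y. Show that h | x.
v = k and w | v, therefore w | k. Because j = k and j | w, k | w. Since w | k, w = k. Since k = u, w = u. u = h, so w = h. y = x and p | y, thus p | x. w | p, so w | x. w = h, so h | x.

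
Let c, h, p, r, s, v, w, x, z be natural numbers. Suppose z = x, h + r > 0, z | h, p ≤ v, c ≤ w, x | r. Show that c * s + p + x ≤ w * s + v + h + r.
c ≤ w, therefore c * s ≤ w * s. From p ≤ v, c * s + p ≤ w * s + v. Since z = x and z | h, x | h. Because x | r, x | h + r. Because h + r > 0, x ≤ h + r. c * s + p ≤ w * s + v, so c * s + p + x ≤ w * s + v + h + r.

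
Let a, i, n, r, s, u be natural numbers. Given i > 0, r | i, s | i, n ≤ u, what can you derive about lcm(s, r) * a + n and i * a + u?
lcm(s, r) * a + n ≤ i * a + u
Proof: Since s | i and r | i, lcm(s, r) | i. Since i > 0, lcm(s, r) ≤ i. Then lcm(s, r) * a ≤ i * a. Since n ≤ u, lcm(s, r) * a + n ≤ i * a + u.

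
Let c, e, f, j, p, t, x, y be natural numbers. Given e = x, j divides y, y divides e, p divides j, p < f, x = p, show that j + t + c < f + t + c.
e = x and x = p, thus e = p. From j divides y and y divides e, j divides e. e = p, so j divides p. Since p divides j, p = j. Since p < f, j < f. Then j + t < f + t. Then j + t + c < f + t + c.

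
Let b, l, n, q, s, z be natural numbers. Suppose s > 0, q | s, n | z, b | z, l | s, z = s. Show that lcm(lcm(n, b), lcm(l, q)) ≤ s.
n | z and b | z, so lcm(n, b) | z. Since z = s, lcm(n, b) | s. l | s and q | s, hence lcm(l, q) | s. lcm(n, b) | s, so lcm(lcm(n, b), lcm(l, q)) | s. Since s > 0, lcm(lcm(n, b), lcm(l, q)) ≤ s.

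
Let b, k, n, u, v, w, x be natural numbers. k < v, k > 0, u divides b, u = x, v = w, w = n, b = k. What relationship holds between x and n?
x < n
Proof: Because v = w and w = n, v = n. u = x and u divides b, hence x divides b. Since b = k, x divides k. k > 0, so x ≤ k. Since k < v, x < v. v = n, so x < n.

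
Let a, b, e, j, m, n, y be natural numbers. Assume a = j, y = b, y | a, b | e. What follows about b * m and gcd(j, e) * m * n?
b * m | gcd(j, e) * m * n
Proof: y = b and y | a, therefore b | a. Since a = j, b | j. Since b | e, b | gcd(j, e). Then b * m | gcd(j, e) * m. Then b * m | gcd(j, e) * m * n.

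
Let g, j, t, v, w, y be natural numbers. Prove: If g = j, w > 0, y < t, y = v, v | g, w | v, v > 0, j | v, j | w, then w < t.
g = j and v | g, so v | j. Since j | v, j = v. Since j | w, v | w. w > 0, so v ≤ w. w | v and v > 0, hence w ≤ v. v ≤ w, so v = w. y = v, so y = w. y < t, so w < t.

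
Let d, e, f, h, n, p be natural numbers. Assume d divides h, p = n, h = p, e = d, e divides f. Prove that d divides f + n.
e = d and e divides f, hence d divides f. h = p and p = n, therefore h = n. Since d divides h, d divides n. Since d divides f, d divides f + n.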